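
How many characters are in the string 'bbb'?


String: 'bbb'
Counting characters:
  'b' appears 3 time(s)
Total length = 0 + 3 = 3

3


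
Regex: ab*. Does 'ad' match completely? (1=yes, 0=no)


Pattern: ab*
String: 'ad'
Pattern requires: exactly one 'a' followed by zero or more 'b's
First char is 'a' -> OK
Rest 'd': all b's? No
Result: 0

0


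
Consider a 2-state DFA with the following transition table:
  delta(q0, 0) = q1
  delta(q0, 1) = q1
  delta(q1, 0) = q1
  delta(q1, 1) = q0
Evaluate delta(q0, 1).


Looking up transition function:
delta(q0, 1) in the table
Row: q0, Column: 1
Result: q1

q1


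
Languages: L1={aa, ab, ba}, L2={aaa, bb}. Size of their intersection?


L1 = {aa, ab, ba}
L2 = {aaa, bb}
Checking each string in L1 against L2:
  'aa': in L2? No
  'ab': in L2? No
  'ba': in L2? No
Intersection = {}
|L1 ∩ L2| = 0

0


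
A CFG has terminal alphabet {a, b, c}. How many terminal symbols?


Terminal symbols: a, b, c
Counting each: a (#1), b (#2), c (#3)
Total = 3

3


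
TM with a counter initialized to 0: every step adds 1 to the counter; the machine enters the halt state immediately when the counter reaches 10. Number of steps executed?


Counter starts at 0. Counting sequence:
  Step 1: counter = 1
  Step 2: counter = 2
  Step 3: counter = 3
  Step 4: counter = 4
  Step 5: counter = 5
  Step 6: counter = 6
  ...
  Step 10: counter = 10
Counter reached 10 -> halt
Total steps = 10

10


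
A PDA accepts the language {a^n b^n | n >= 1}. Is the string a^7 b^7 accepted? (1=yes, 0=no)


Language requires equal numbers of a's and b's
PDA pushes for each 'a', pops for each 'b'
Number of a's = 7
Number of b's = 7
7 == 7 -> Accept

1


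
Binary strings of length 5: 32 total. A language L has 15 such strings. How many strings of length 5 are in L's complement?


Alphabet: {0,1}
String length: 5
Total strings of length 5 = 2^5 = 32
Strings in L = 15
Complement = total - |L|
= 32 - 15
= 17

17


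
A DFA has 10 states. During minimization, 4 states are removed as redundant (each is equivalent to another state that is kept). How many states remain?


Original DFA: 10 states
Redundant states removed: 4
Minimized states = original - removed
= 10 - 4
= 6

6


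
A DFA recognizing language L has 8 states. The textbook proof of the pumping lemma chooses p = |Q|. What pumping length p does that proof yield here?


Pumping lemma for regular languages (standard proof):
Take p = |Q|, the number of DFA states.
Any string of length >= |Q| passes through |Q|+1 states while reading its first |Q| symbols,
so by pigeonhole some state repeats, giving the loop that can be pumped.
Here |Q| = 8
Therefore the proof uses p = 8

8


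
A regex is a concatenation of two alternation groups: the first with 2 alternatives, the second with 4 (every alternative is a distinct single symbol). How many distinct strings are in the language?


First group: 2 alternatives
Second group: 4 alternatives
Concatenation: each choice from group 1 pairs with each from group 2
Total = 2 x 4 = 8

8


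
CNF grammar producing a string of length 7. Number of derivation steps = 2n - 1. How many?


Chomsky Normal Form derivation:
String length n = 7
Each step either:
  - Splits a nonterminal into two (n-1 such steps)
  - Converts a nonterminal to terminal (n such steps)
Total = (n-1) + n = 2n - 1
= 2(7) - 1
= 14 - 1
= 13

13


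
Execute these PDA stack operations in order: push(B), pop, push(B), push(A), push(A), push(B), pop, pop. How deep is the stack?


Tracing stack operations:
  push(B) -> stack = [B], depth=1
  pop -> removed B, stack = [], depth=0
  push(B) -> stack = [B], depth=1
  push(A) -> stack = [B,A], depth=2
  push(A) -> stack = [B,A,A], depth=3
  push(B) -> stack = [B,A,A,B], depth=4
  pop -> removed B, stack = [B,A,A], depth=3
  pop -> removed A, stack = [B,A], depth=2
Final depth = 2

2


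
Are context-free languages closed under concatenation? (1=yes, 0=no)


CFL closure properties:
  Closed under: union, concatenation, Kleene star
  NOT closed under: intersection, complement
Operation 'concatenation' is in closed list -> Yes (closed)

1


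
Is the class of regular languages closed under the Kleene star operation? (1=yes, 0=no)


Regular languages are closed under:
- Union (DFA product construction)
- Intersection (DFA product construction)
- Complement (swap accept/reject states)
- Concatenation (NFA construction)
- Kleene star (NFA construction)
Kleene star is in this list
Therefore: closed

1


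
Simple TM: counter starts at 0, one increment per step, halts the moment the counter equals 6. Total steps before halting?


Counter starts at 0. Counting sequence:
  Step 1: counter = 1
  Step 2: counter = 2
  Step 3: counter = 3
  Step 4: counter = 4
  Step 5: counter = 5
  Step 6: counter = 6
Counter reached 6 -> halt
Total steps = 6

6


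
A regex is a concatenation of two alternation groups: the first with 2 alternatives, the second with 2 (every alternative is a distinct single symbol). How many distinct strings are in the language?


First group: 2 alternatives
Second group: 2 alternatives
Concatenation: each choice from group 1 pairs with each from group 2
Total = 2 x 2 = 4

4


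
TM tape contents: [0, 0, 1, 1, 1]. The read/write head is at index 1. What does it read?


Tape: [0, 0, 1, 1, 1]
Positions: 0 1 2 3 4
Values:    0 0 1 1 1
Head at position 1
tape[1] = 0

0


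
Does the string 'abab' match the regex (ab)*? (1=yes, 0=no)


Pattern: (ab)*
String: 'abab'
Pattern requires: zero or more repetitions of 'ab'
Pairs: ['ab', 'ab']
All pairs are 'ab'? Yes
Result: 1

1


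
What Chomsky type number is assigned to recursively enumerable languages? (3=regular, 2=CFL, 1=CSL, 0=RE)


Chomsky hierarchy levels:
  Type 3: Regular (DFA/NFA/regex)
  Type 2: Context-free (PDA)
  Type 1: Context-sensitive
  Type 0: Recursively enumerable (TM)
'recursively enumerable' corresponds to Type 0

0


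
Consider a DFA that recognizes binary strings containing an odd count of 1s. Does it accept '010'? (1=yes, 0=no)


DFA has 2 states: q_even (start, accept=no) and q_odd
Processing string '010' character by character:
  Position 0: read '0', 1-count=0 -> q_even (no change)
  Position 1: read '1', 1-count=1 -> q_odd
  Position 2: read '0', 1-count=1 -> q_odd (no change)
Final state: q_odd, total 1s = 1 (odd); the DFA requires an odd count -> accept

1


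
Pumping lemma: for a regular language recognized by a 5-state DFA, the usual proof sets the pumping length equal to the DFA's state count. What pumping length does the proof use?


Pumping lemma for regular languages (standard proof):
Take p = |Q|, the number of DFA states.
Any string of length >= |Q| passes through |Q|+1 states while reading its first |Q| symbols,
so by pigeonhole some state repeats, giving the loop that can be pumped.
Here |Q| = 5
Therefore the proof uses p = 5

5


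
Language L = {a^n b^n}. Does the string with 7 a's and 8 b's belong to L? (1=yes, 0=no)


Language requires equal numbers of a's and b's
PDA pushes for each 'a', pops for each 'b'
Number of a's = 7
Number of b's = 8
7 != 8 -> Reject

0


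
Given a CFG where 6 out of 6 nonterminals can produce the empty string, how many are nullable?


Nonterminals: {S, A, B, C, D, E}
A nonterminal is nullable if it can derive epsilon
Counting nullable nonterminals: 6
Total nullable = 6

6


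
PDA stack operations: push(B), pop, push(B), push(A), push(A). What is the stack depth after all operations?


Tracing stack operations:
  push(B) -> stack = [B], depth=1
  pop -> removed B, stack = [], depth=0
  push(B) -> stack = [B], depth=1
  push(A) -> stack = [B,A], depth=2
  push(A) -> stack = [B,A,A], depth=3
Final depth = 3

3


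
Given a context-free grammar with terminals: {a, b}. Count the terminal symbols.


Terminal symbols: a, b
Counting each: a (#1), b (#2)
Total = 2

2


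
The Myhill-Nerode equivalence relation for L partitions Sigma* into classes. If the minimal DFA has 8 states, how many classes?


Myhill-Nerode theorem:
Number of equivalence classes = number of states in minimal DFA
Minimal DFA states = 8
Therefore equivalence classes = 8

8


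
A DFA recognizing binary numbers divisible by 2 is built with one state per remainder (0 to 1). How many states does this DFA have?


Divisibility by 2 is tracked via the remainder mod 2: 0, 1, ..., 1
The construction assigns one state to each remainder
Number of remainders = 2

2


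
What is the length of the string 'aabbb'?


String: 'aabbb'
Counting characters:
  'a' appears 2 time(s)
  'b' appears 3 time(s)
Total length = 2 + 3 = 5

5


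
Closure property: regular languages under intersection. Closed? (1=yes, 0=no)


Regular languages are closed under:
- Union (DFA product construction)
- Intersection (DFA product construction)
- Complement (swap accept/reject states)
- Concatenation (NFA construction)
- Kleene star (NFA construction)
intersection is in this list
Therefore: closed

1


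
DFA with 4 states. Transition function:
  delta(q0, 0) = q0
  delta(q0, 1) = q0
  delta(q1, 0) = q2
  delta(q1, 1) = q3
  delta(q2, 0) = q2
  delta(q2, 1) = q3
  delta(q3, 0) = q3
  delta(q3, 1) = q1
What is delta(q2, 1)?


Looking up transition function:
delta(q2, 1) in the table
Row: q2, Column: 1
Result: q3

q3


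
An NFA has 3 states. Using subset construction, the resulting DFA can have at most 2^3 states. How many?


NFA has 3 states
Subset construction: each DFA state = subset of NFA states
Maximum subsets = 2^3
2^3 = 8

8


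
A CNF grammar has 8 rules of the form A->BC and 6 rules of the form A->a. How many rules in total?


CNF allows two rule forms:
  A -> BC (binary): 8 rules
  A -> a (terminal): 6 rules
Total = 8 + 6 = 14

14


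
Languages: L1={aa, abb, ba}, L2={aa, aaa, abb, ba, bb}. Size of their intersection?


L1 = {aa, abb, ba}
L2 = {aa, aaa, abb, ba, bb}
Checking each string in L1 against L2:
  'aa': in L2? Yes
  'abb': in L2? Yes
  'ba': in L2? Yes
Intersection = {aa, abb, ba}
|L1 ∩ L2| = 3

3


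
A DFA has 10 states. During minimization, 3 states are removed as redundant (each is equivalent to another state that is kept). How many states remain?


Original DFA: 10 states
Redundant states removed: 3
Minimized states = original - removed
= 10 - 3
= 7

7


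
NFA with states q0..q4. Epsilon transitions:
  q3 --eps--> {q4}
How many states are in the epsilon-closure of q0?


Starting from q0
Initialize closure = {q0}
q0 has no outgoing epsilon transitions -> nothing to add
Final closure: {q0}
Size = 1

1


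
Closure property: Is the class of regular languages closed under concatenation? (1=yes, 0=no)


Regular languages are closed under all standard operations:
- Union: Yes (product construction)
- Intersection: Yes (product construction)
- Complement: Yes (swap accept/reject)
- Concatenation: Yes (NFA construction)
Operation: concatenation -> Closed

1


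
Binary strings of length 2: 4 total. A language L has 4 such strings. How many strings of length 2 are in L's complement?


Alphabet: {0,1}
String length: 2
Total strings of length 2 = 2^2 = 4
Strings in L = 4
Complement = total - |L|
= 4 - 4
= 0

0


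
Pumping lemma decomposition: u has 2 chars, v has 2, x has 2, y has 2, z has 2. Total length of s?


|s| = |u| + |v| + |x| + |y| + |z|
= 2 + 2 + 2 + 2 + 2
= 4 + 2 + 4
= 6 + 4
= 10

10


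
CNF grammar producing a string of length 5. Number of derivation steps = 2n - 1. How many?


Chomsky Normal Form derivation:
String length n = 5
Each step either:
  - Splits a nonterminal into two (n-1 such steps)
  - Converts a nonterminal to terminal (n such steps)
Total = (n-1) + n = 2n - 1
= 2(5) - 1
= 10 - 1
= 9

9


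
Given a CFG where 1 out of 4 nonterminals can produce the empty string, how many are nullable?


Nonterminals: {S, A, B, C}
A nonterminal is nullable if it can derive epsilon
Counting nullable nonterminals: 1
Total nullable = 1

1


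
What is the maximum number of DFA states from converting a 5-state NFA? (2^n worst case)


NFA has 5 states
Subset construction: each DFA state = subset of NFA states
Maximum subsets = 2^5
2^5 = 32

32


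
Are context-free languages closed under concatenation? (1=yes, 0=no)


CFL closure properties:
  Closed under: union, concatenation, Kleene star
  NOT closed under: intersection, complement
Operation 'concatenation' is in closed list -> Yes (closed)

1


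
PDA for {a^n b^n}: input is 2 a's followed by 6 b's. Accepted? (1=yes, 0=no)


Language requires equal numbers of a's and b's
PDA pushes for each 'a', pops for each 'b'
Number of a's = 2
Number of b's = 6
2 != 6 -> Reject

0


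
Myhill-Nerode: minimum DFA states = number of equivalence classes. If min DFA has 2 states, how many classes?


Myhill-Nerode theorem:
Number of equivalence classes = number of states in minimal DFA
Minimal DFA states = 2
Therefore equivalence classes = 2

2


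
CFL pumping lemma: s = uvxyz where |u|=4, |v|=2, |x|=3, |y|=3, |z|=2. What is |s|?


|s| = |u| + |v| + |x| + |y| + |z|
= 4 + 2 + 3 + 3 + 2
= 6 + 3 + 5
= 9 + 5
= 14

14


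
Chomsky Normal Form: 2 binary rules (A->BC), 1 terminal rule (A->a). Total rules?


CNF allows two rule forms:
  A -> BC (binary): 2 rules
  A -> a (terminal): 1 rule
Total = 2 + 1 = 3

3


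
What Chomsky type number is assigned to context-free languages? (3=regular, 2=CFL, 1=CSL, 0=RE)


Chomsky hierarchy levels:
  Type 3: Regular (DFA/NFA/regex)
  Type 2: Context-free (PDA)
  Type 1: Context-sensitive
  Type 0: Recursively enumerable (TM)
'context-free' corresponds to Type 2

2


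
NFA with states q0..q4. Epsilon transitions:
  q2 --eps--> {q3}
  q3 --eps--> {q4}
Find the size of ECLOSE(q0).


Starting from q0
Initialize closure = {q0}
q0 has no outgoing epsilon transitions -> nothing to add
Final closure: {q0}
Size = 1

1


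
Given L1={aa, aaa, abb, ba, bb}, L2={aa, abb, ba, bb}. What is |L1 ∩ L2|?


L1 = {aa, aaa, abb, ba, bb}
L2 = {aa, abb, ba, bb}
Checking each string in L1 against L2:
  'aa': in L2? Yes
  'aaa': in L2? No
  'abb': in L2? Yes
  'ba': in L2? Yes
  'bb': in L2? Yes
Intersection = {aa, abb, ba, bb}
|L1 ∩ L2| = 4

4


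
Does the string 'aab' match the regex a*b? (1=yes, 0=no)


Pattern: a*b
String: 'aab'
Pattern requires: zero or more 'a's followed by exactly one 'b'
Found 2 leading 'a's
Remaining: 'b'
Remaining is exactly 'b' -> match
Result: 1

1


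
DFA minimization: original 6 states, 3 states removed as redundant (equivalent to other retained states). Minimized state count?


Original DFA: 6 states
Redundant states removed: 3
Minimized states = original - removed
= 6 - 3
= 3

3


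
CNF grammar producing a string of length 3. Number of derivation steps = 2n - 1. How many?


Chomsky Normal Form derivation:
String length n = 3
Each step either:
  - Splits a nonterminal into two (n-1 such steps)
  - Converts a nonterminal to terminal (n such steps)
Total = (n-1) + n = 2n - 1
= 2(3) - 1
= 6 - 1
= 5

5


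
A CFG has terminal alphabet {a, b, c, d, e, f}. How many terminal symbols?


Terminal symbols: a, b, c, d, e, f
Counting each: a (#1), b (#2), c (#3), d (#4), e (#5), f (#6)
Total = 6

6


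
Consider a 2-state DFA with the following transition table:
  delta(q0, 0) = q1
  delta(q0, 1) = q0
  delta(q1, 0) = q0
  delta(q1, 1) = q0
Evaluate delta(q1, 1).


Looking up transition function:
delta(q1, 1) in the table
Row: q1, Column: 1
Result: q0

q0


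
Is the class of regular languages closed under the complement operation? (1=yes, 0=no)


Regular languages are closed under:
- Union (DFA product construction)
- Intersection (DFA product construction)
- Complement (swap accept/reject states)
- Concatenation (NFA construction)
- Kleene star (NFA construction)
complement is in this list
Therefore: closed

1


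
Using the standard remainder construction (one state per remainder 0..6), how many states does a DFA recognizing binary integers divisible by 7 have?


Divisibility by 7 is tracked via the remainder mod 7: 0, 1, ..., 6
The construction assigns one state to each remainder
Number of remainders = 7

7


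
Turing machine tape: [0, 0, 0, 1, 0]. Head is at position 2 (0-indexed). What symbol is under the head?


Tape: [0, 0, 0, 1, 0]
Positions: 0 1 2 3 4
Values:    0 0 0 1 0
Head at position 2
tape[2] = 0

0


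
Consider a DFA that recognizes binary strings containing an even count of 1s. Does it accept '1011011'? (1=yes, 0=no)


DFA has 2 states: q_even (start, accept=yes) and q_odd
Processing string '1011011' character by character:
  Position 0: read '1', 1-count=1 -> q_odd
  Position 1: read '0', 1-count=1 -> q_odd (no change)
  Position 2: read '1', 1-count=2 -> q_even
  Position 3: read '1', 1-count=3 -> q_odd
  Position 4: read '0', 1-count=3 -> q_odd (no change)
  Position 5: read '1', 1-count=4 -> q_even
  Position 6: read '1', 1-count=5 -> q_odd
Final state: q_odd, total 1s = 5 (odd); the DFA requires an even count -> reject

0


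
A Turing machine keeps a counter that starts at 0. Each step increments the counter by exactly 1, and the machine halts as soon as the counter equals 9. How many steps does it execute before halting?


Counter starts at 0. Counting sequence:
  Step 1: counter = 1
  Step 2: counter = 2
  Step 3: counter = 3
  Step 4: counter = 4
  Step 5: counter = 5
  Step 6: counter = 6
  ...
  Step 9: counter = 9
Counter reached 9 -> halt
Total steps = 9

9


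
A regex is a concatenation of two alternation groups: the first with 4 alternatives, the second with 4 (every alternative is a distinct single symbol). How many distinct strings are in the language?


First group: 4 alternatives
Second group: 4 alternatives
Concatenation: each choice from group 1 pairs with each from group 2
Total = 4 x 4 = 16

16


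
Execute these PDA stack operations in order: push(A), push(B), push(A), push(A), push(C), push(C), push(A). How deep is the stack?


Tracing stack operations:
  push(A) -> stack = [A], depth=1
  push(B) -> stack = [A,B], depth=2
  push(A) -> stack = [A,B,A], depth=3
  push(A) -> stack = [A,B,A,A], depth=4
  push(C) -> stack = [A,B,A,A,C], depth=5
  push(C) -> stack = [A,B,A,A,C,C], depth=6
  push(A) -> stack = [A,B,A,A,C,C,A], depth=7
Final depth = 7

7


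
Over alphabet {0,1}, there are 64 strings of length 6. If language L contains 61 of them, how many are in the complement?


Alphabet: {0,1}
String length: 6
Total strings of length 6 = 2^6 = 64
Strings in L = 61
Complement = total - |L|
= 64 - 61
= 3

3


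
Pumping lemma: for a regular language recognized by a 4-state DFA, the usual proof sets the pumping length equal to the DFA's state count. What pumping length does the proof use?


Pumping lemma for regular languages (standard proof):
Take p = |Q|, the number of DFA states.
Any string of length >= |Q| passes through |Q|+1 states while reading its first |Q| symbols,
so by pigeonhole some state repeats, giving the loop that can be pumped.
Here |Q| = 4
Therefore the proof uses p = 4

4


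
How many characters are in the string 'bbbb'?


String: 'bbbb'
Counting characters:
  'b' appears 4 time(s)
Total length = 0 + 4 = 4

4


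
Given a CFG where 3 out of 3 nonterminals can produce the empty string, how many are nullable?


Nonterminals: {S, A, B}
A nonterminal is nullable if it can derive epsilon
Counting nullable nonterminals: 3
Total nullable = 3

3


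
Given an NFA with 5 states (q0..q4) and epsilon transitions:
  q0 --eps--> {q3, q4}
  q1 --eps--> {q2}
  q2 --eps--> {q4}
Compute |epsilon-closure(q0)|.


Starting from q0
Initialize closure = {q0}
Follow epsilon from q0 -> add q3
Follow epsilon from q0 -> add q4
Final closure: {q0, q3, q4}
Size = 3

3


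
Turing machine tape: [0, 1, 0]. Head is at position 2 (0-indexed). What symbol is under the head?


Tape: [0, 1, 0]
Positions: 0 1 2
Values:    0 1 0
Head at position 2
tape[2] = 0

0


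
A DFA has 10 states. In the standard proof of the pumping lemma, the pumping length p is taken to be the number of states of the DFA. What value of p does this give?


Pumping lemma for regular languages (standard proof):
Take p = |Q|, the number of DFA states.
Any string of length >= |Q| passes through |Q|+1 states while reading its first |Q| symbols,
so by pigeonhole some state repeats, giving the loop that can be pumped.
Here |Q| = 10
Therefore the proof uses p = 10

10


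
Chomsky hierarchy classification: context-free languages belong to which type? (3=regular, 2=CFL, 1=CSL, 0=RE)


Chomsky hierarchy levels:
  Type 3: Regular (DFA/NFA/regex)
  Type 2: Context-free (PDA)
  Type 1: Context-sensitive
  Type 0: Recursively enumerable (TM)
'context-free' corresponds to Type 2

2


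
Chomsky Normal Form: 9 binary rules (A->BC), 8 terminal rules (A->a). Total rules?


CNF allows two rule forms:
  A -> BC (binary): 9 rules
  A -> a (terminal): 8 rules
Total = 9 + 8 = 17

17


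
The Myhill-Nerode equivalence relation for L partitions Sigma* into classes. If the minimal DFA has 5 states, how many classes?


Myhill-Nerode theorem:
Number of equivalence classes = number of states in minimal DFA
Minimal DFA states = 5
Therefore equivalence classes = 5

5


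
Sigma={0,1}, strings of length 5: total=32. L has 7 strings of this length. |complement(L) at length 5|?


Alphabet: {0,1}
String length: 5
Total strings of length 5 = 2^5 = 32
Strings in L = 7
Complement = total - |L|
= 32 - 7
= 25

25


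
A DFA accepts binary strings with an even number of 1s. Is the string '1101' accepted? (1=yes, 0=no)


DFA has 2 states: q_even (start, accept=yes) and q_odd
Processing string '1101' character by character:
  Position 0: read '1', 1-count=1 -> q_odd
  Position 1: read '1', 1-count=2 -> q_even
  Position 2: read '0', 1-count=2 -> q_even (no change)
  Position 3: read '1', 1-count=3 -> q_odd
Final state: q_odd, total 1s = 3 (odd); the DFA requires an even count -> reject

0


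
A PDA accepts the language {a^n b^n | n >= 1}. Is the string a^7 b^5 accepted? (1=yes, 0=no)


Language requires equal numbers of a's and b's
PDA pushes for each 'a', pops for each 'b'
Number of a's = 7
Number of b's = 5
7 != 5 -> Reject

0


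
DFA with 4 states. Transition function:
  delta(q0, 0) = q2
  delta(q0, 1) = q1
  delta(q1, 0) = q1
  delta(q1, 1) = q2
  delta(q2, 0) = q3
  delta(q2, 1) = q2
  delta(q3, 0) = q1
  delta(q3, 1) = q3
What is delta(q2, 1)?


Looking up transition function:
delta(q2, 1) in the table
Row: q2, Column: 1
Result: q2

q2


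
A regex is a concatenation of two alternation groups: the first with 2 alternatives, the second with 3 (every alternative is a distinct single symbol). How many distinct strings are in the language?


First group: 2 alternatives
Second group: 3 alternatives
Concatenation: each choice from group 1 pairs with each from group 2
Total = 2 x 3 = 6

6


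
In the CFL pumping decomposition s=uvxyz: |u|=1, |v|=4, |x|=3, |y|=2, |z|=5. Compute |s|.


|s| = |u| + |v| + |x| + |y| + |z|
= 1 + 4 + 3 + 2 + 5
= 5 + 3 + 7
= 8 + 7
= 15

15


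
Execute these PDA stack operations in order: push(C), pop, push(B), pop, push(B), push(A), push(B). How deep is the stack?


Tracing stack operations:
  push(C) -> stack = [C], depth=1
  pop -> removed C, stack = [], depth=0
  push(B) -> stack = [B], depth=1
  pop -> removed B, stack = [], depth=0
  push(B) -> stack = [B], depth=1
  push(A) -> stack = [B,A], depth=2
  push(B) -> stack = [B,A,B], depth=3
Final depth = 3

3


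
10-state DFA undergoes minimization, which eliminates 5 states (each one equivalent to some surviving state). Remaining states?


Original DFA: 10 states
Redundant states removed: 5
Minimized states = original - removed
= 10 - 5
= 5

5


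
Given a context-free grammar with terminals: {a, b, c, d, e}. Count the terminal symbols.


Terminal symbols: a, b, c, d, e
Counting each: a (#1), b (#2), c (#3), d (#4), e (#5)
Total = 5

5


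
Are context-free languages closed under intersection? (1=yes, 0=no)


CFL closure properties:
  Closed under: union, concatenation, Kleene star
  NOT closed under: intersection, complement
Operation 'intersection' is in not-closed list -> No (not closed)

0


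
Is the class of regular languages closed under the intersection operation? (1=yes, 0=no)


Regular languages are closed under:
- Union (DFA product construction)
- Intersection (DFA product construction)
- Complement (swap accept/reject states)
- Concatenation (NFA construction)
- Kleene star (NFA construction)
intersection is in this list
Therefore: closed

1


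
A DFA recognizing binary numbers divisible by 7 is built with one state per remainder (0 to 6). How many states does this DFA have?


Divisibility by 7 is tracked via the remainder mod 7: 0, 1, ..., 6
The construction assigns one state to each remainder
Number of remainders = 7

7


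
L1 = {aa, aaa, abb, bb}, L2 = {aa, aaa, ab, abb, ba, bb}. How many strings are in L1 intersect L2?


L1 = {aa, aaa, abb, bb}
L2 = {aa, aaa, ab, abb, ba, bb}
Checking each string in L1 against L2:
  'aa': in L2? Yes
  'aaa': in L2? Yes
  'abb': in L2? Yes
  'bb': in L2? Yes
Intersection = {aa, aaa, abb, bb}
|L1 ∩ L2| = 4

4


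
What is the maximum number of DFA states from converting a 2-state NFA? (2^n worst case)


NFA has 2 states
Subset construction: each DFA state = subset of NFA states
Maximum subsets = 2^2
2^2 = 4

4


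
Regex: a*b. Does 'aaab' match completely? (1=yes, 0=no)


Pattern: a*b
String: 'aaab'
Pattern requires: zero or more 'a's followed by exactly one 'b'
Found 3 leading 'a's
Remaining: 'b'
Remaining is exactly 'b' -> match
Result: 1

1


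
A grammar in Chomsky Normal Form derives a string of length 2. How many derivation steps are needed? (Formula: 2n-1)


Chomsky Normal Form derivation:
String length n = 2
Each step either:
  - Splits a nonterminal into two (n-1 such steps)
  - Converts a nonterminal to terminal (n such steps)
Total = (n-1) + n = 2n - 1
= 2(2) - 1
= 4 - 1
= 3

3


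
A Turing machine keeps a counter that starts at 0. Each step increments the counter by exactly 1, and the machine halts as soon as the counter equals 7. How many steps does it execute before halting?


Counter starts at 0. Counting sequence:
  Step 1: counter = 1
  Step 2: counter = 2
  Step 3: counter = 3
  Step 4: counter = 4
  Step 5: counter = 5
  Step 6: counter = 6
  Step 7: counter = 7
Counter reached 7 -> halt
Total steps = 7

7


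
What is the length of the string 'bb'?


String: 'bb'
Counting characters:
  'b' appears 2 time(s)
Total length = 0 + 2 = 2

2


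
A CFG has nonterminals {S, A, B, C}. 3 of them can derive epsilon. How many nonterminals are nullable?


Nonterminals: {S, A, B, C}
A nonterminal is nullable if it can derive epsilon
Counting nullable nonterminals: 3
Total nullable = 3

3


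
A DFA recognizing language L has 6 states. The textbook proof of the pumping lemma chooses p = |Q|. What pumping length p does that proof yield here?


Pumping lemma for regular languages (standard proof):
Take p = |Q|, the number of DFA states.
Any string of length >= |Q| passes through |Q|+1 states while reading its first |Q| symbols,
so by pigeonhole some state repeats, giving the loop that can be pumped.
Here |Q| = 6
Therefore the proof uses p = 6

6


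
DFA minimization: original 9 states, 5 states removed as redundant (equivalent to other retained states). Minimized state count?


Original DFA: 9 states
Redundant states removed: 5
Minimized states = original - removed
= 9 - 5
= 4

4


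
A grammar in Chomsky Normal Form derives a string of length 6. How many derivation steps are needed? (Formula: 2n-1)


Chomsky Normal Form derivation:
String length n = 6
Each step either:
  - Splits a nonterminal into two (n-1 such steps)
  - Converts a nonterminal to terminal (n such steps)
Total = (n-1) + n = 2n - 1
= 2(6) - 1
= 12 - 1
= 11

11


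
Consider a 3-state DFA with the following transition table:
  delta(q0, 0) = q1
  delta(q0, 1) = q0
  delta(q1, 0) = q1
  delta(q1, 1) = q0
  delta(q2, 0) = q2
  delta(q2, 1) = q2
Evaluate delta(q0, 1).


Looking up transition function:
delta(q0, 1) in the table
Row: q0, Column: 1
Result: q0

q0


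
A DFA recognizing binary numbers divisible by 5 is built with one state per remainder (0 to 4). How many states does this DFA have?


Divisibility by 5 is tracked via the remainder mod 5: 0, 1, ..., 4
The construction assigns one state to each remainder
Number of remainders = 5

5


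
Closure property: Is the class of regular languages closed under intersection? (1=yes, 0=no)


Regular languages are closed under all standard operations:
- Union: Yes (product construction)
- Intersection: Yes (product construction)
- Complement: Yes (swap accept/reject)
- Concatenation: Yes (NFA construction)
Operation: intersection -> Closed

1


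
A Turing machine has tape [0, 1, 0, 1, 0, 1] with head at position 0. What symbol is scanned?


Tape: [0, 1, 0, 1, 0, 1]
Positions: 0 1 2 3 4 5
Values:    0 1 0 1 0 1
Head at position 0
tape[0] = 0

0


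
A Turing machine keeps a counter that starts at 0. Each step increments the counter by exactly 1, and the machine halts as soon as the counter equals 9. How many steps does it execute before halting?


Counter starts at 0. Counting sequence:
  Step 1: counter = 1
  Step 2: counter = 2
  Step 3: counter = 3
  Step 4: counter = 4
  Step 5: counter = 5
  Step 6: counter = 6
  ...
  Step 9: counter = 9
Counter reached 9 -> halt
Total steps = 9

9


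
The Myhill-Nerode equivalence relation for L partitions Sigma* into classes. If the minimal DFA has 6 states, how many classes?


Myhill-Nerode theorem:
Number of equivalence classes = number of states in minimal DFA
Minimal DFA states = 6
Therefore equivalence classes = 6

6


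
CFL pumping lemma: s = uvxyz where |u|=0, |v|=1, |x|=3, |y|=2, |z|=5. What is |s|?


|s| = |u| + |v| + |x| + |y| + |z|
= 0 + 1 + 3 + 2 + 5
= 1 + 3 + 7
= 4 + 7
= 11

11


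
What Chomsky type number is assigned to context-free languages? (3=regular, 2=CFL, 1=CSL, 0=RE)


Chomsky hierarchy levels:
  Type 3: Regular (DFA/NFA/regex)
  Type 2: Context-free (PDA)
  Type 1: Context-sensitive
  Type 0: Recursively enumerable (TM)
'context-free' corresponds to Type 2

2


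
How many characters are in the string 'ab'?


String: 'ab'
Counting characters:
  'a' appears 1 time(s)
  'b' appears 1 time(s)
Total length = 1 + 1 = 2

2


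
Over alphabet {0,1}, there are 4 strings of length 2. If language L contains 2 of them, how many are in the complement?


Alphabet: {0,1}
String length: 2
Total strings of length 2 = 2^2 = 4
Strings in L = 2
Complement = total - |L|
= 4 - 2
= 2

2


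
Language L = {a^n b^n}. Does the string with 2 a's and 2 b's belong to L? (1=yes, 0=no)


Language requires equal numbers of a's and b's
PDA pushes for each 'a', pops for each 'b'
Number of a's = 2
Number of b's = 2
2 == 2 -> Accept

1


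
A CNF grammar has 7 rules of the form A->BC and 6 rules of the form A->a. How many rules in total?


CNF allows two rule forms:
  A -> BC (binary): 7 rules
  A -> a (terminal): 6 rules
Total = 7 + 6 = 13

13


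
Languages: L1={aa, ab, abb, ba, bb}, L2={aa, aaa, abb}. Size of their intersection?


L1 = {aa, ab, abb, ba, bb}
L2 = {aa, aaa, abb}
Checking each string in L1 against L2:
  'aa': in L2? Yes
  'ab': in L2? No
  'abb': in L2? Yes
  'ba': in L2? No
  'bb': in L2? No
Intersection = {aa, abb}
|L1 ∩ L2| = 2

2


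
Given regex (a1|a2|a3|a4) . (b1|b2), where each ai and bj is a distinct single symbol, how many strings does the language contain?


First group: 4 alternatives
Second group: 2 alternatives
Concatenation: each choice from group 1 pairs with each from group 2
Total = 4 x 2 = 8

8


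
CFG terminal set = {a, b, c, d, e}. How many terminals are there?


Terminal symbols: a, b, c, d, e
Counting each: a (#1), b (#2), c (#3), d (#4), e (#5)
Total = 5

5


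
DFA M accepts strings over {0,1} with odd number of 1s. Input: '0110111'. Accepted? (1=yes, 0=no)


DFA has 2 states: q_even (start, accept=no) and q_odd
Processing string '0110111' character by character:
  Position 0: read '0', 1-count=0 -> q_even (no change)
  Position 1: read '1', 1-count=1 -> q_odd
  Position 2: read '1', 1-count=2 -> q_even
  Position 3: read '0', 1-count=2 -> q_even (no change)
  Position 4: read '1', 1-count=3 -> q_odd
  Position 5: read '1', 1-count=4 -> q_even
  Position 6: read '1', 1-count=5 -> q_odd
Final state: q_odd, total 1s = 5 (odd); the DFA requires an odd count -> accept

1


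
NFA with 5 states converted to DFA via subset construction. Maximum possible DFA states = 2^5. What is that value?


NFA has 5 states
Subset construction: each DFA state = subset of NFA states
Maximum subsets = 2^5
2^5 = 32

32


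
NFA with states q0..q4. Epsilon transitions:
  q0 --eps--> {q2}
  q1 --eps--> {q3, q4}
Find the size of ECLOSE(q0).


Starting from q0
Initialize closure = {q0}
Follow epsilon from q0 -> add q2
Final closure: {q0, q2}
Size = 2

2


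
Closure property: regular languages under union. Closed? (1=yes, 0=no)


Regular languages are closed under:
- Union (DFA product construction)
- Intersection (DFA product construction)
- Complement (swap accept/reject states)
- Concatenation (NFA construction)
- Kleene star (NFA construction)
union is in this list
Therefore: closed

1


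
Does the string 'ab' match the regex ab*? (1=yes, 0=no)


Pattern: ab*
String: 'ab'
Pattern requires: exactly one 'a' followed by zero or more 'b's
First char is 'a' -> OK
Rest 'b': all b's? Yes
Result: 1

1


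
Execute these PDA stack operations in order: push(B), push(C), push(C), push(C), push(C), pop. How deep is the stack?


Tracing stack operations:
  push(B) -> stack = [B], depth=1
  push(C) -> stack = [B,C], depth=2
  push(C) -> stack = [B,C,C], depth=3
  push(C) -> stack = [B,C,C,C], depth=4
  push(C) -> stack = [B,C,C,C,C], depth=5
  pop -> removed C, stack = [B,C,C,C], depth=4
Final depth = 4

4


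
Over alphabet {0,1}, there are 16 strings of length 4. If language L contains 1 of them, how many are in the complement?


Alphabet: {0,1}
String length: 4
Total strings of length 4 = 2^4 = 16
Strings in L = 1
Complement = total - |L|
= 16 - 1
= 15

15


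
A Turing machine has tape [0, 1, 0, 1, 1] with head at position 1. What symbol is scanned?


Tape: [0, 1, 0, 1, 1]
Positions: 0 1 2 3 4
Values:    0 1 0 1 1
Head at position 1
tape[1] = 1

1


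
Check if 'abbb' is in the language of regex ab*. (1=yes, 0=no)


Pattern: ab*
String: 'abbb'
Pattern requires: exactly one 'a' followed by zero or more 'b's
First char is 'a' -> OK
Rest 'bbb': all b's? Yes
Result: 1

1


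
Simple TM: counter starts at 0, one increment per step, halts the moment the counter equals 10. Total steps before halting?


Counter starts at 0. Counting sequence:
  Step 1: counter = 1
  Step 2: counter = 2
  Step 3: counter = 3
  Step 4: counter = 4
  Step 5: counter = 5
  Step 6: counter = 6
  ...
  Step 10: counter = 10
Counter reached 10 -> halt
Total steps = 10

10


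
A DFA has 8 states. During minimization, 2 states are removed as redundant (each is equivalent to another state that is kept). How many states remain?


Original DFA: 8 states
Redundant states removed: 2
Minimized states = original - removed
= 8 - 2
= 6

6


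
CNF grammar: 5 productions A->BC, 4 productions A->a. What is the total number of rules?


CNF allows two rule forms:
  A -> BC (binary): 5 rules
  A -> a (terminal): 4 rules
Total = 5 + 4 = 9

9


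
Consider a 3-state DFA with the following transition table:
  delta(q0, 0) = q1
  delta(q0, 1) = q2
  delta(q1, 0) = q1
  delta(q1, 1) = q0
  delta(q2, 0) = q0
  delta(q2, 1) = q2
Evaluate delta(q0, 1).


Looking up transition function:
delta(q0, 1) in the table
Row: q0, Column: 1
Result: q2

q2


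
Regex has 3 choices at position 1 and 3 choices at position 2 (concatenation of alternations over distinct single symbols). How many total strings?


First group: 3 alternatives
Second group: 3 alternatives
Concatenation: each choice from group 1 pairs with each from group 2
Total = 3 x 3 = 9

9


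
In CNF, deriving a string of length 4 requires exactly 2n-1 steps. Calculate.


Chomsky Normal Form derivation:
String length n = 4
Each step either:
  - Splits a nonterminal into two (n-1 such steps)
  - Converts a nonterminal to terminal (n such steps)
Total = (n-1) + n = 2n - 1
= 2(4) - 1
= 8 - 1
= 7

7


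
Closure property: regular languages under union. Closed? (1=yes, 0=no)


Regular languages are closed under:
- Union (DFA product construction)
- Intersection (DFA product construction)
- Complement (swap accept/reject states)
- Concatenation (NFA construction)
- Kleene star (NFA construction)
union is in this list
Therefore: closed

1


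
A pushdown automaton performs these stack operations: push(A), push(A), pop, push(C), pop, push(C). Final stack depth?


Tracing stack operations:
  push(A) -> stack = [A], depth=1
  push(A) -> stack = [A,A], depth=2
  pop -> removed A, stack = [A], depth=1
  push(C) -> stack = [A,C], depth=2
  pop -> removed C, stack = [A], depth=1
  push(C) -> stack = [A,C], depth=2
Final depth = 2

2


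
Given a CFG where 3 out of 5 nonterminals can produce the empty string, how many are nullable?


Nonterminals: {S, A, B, C, D}
A nonterminal is nullable if it can derive epsilon
Counting nullable nonterminals: 3
Total nullable = 3

3


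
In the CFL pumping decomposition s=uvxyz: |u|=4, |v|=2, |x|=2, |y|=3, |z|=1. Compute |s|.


|s| = |u| + |v| + |x| + |y| + |z|
= 4 + 2 + 2 + 3 + 1
= 6 + 2 + 4
= 8 + 4
= 12

12


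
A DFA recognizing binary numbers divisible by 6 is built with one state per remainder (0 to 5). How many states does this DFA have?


Divisibility by 6 is tracked via the remainder mod 6: 0, 1, ..., 5
The construction assigns one state to each remainder
Number of remainders = 6

6


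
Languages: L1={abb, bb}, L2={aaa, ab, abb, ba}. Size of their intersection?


L1 = {abb, bb}
L2 = {aaa, ab, abb, ba}
Checking each string in L1 against L2:
  'abb': in L2? Yes
  'bb': in L2? No
Intersection = {abb}
|L1 ∩ L2| = 1

1


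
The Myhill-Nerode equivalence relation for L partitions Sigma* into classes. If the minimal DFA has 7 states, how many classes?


Myhill-Nerode theorem:
Number of equivalence classes = number of states in minimal DFA
Minimal DFA states = 7
Therefore equivalence classes = 7

7


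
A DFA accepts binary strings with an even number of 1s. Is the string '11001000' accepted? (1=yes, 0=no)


DFA has 2 states: q_even (start, accept=yes) and q_odd
Processing string '11001000' character by character:
  Position 0: read '1', 1-count=1 -> q_odd
  Position 1: read '1', 1-count=2 -> q_even
  Position 2: read '0', 1-count=2 -> q_even (no change)
  Position 3: read '0', 1-count=2 -> q_even (no change)
  Position 4: read '1', 1-count=3 -> q_odd
  Position 5: read '0', 1-count=3 -> q_odd (no change)
  Position 6: read '0', 1-count=3 -> q_odd (no change)
  Position 7: read '0', 1-count=3 -> q_odd (no change)
Final state: q_odd, total 1s = 3 (odd); the DFA requires an even count -> reject

0


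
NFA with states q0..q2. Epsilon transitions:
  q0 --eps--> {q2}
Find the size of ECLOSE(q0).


Starting from q0
Initialize closure = {q0}
Follow epsilon from q0 -> add q2
Final closure: {q0, q2}
Size = 2

2


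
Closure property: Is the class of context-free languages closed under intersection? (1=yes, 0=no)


CFL closure properties:
  Closed under: union, concatenation, Kleene star
  NOT closed under: intersection, complement
Operation 'intersection' is in not-closed list -> No (not closed)

0
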